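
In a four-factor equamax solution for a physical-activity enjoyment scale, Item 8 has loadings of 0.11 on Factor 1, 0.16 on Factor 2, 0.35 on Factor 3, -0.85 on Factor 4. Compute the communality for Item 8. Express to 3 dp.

h² = 0.11² + 0.16² + 0.35² + (-0.85)² = 0.0121 + 0.0256 + 0.1225 + 0.7225 = 0.8827

0.883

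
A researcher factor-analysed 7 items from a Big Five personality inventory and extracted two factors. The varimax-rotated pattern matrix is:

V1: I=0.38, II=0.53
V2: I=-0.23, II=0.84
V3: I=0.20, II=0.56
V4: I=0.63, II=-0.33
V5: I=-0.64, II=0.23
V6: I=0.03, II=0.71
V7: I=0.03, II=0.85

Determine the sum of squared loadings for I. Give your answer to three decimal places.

SS loadings for I = 0.38² + (-0.23)² + 0.20² + 0.63² + (-0.64)² + 0.03² + 0.03² = 0.1444 + 0.0529 + 0.0400 + 0.3969 + 0.4096 + 0.0009 + 0.0009 = 1.0456

1.046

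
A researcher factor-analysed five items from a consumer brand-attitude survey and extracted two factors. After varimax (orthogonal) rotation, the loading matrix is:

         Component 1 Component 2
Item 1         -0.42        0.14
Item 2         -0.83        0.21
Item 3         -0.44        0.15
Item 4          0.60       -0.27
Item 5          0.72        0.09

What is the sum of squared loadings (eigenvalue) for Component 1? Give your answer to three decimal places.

SS loadings for Component 1 = (-0.42)² + (-0.83)² + (-0.44)² + 0.60² + 0.72² = 0.1764 + 0.6889 + 0.1936 + 0.3600 + 0.5184 = 1.9373

1.937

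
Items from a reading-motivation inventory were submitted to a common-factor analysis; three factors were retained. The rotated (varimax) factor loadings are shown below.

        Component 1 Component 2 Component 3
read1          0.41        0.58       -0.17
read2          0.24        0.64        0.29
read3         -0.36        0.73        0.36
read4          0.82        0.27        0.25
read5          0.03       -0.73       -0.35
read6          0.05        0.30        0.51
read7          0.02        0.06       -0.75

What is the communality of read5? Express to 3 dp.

0.656

h² = 0.03² + (-0.73)² + (-0.35)² = 0.0009 + 0.5329 + 0.1225 = 0.6563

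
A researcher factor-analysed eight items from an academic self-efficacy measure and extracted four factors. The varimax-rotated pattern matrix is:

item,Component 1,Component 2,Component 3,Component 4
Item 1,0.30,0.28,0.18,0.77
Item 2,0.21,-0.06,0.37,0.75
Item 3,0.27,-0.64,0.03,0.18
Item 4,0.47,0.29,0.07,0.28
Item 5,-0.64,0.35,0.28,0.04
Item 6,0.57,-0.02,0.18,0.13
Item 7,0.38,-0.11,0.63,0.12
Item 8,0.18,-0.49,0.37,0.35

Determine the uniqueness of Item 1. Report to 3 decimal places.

0.206

h² = 0.30² + 0.28² + 0.18² + 0.77² = 0.0900 + 0.0784 + 0.0324 + 0.5929 = 0.7937
Uniqueness u² = 1 − h² = 1 − 0.7937 = 0.2063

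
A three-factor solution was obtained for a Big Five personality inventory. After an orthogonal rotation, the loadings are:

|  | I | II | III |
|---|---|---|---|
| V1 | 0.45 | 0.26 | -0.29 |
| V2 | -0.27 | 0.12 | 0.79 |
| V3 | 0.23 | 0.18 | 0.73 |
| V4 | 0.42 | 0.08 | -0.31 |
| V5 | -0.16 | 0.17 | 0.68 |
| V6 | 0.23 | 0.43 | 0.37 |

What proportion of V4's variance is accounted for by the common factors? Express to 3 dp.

0.279

h² = 0.42² + 0.08² + (-0.31)² = 0.1764 + 0.0064 + 0.0961 = 0.2789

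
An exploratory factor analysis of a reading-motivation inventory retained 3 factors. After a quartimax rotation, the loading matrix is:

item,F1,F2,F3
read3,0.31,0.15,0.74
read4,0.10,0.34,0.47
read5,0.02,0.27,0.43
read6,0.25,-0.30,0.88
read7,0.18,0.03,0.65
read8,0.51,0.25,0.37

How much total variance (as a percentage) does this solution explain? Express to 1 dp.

Communalities: 0.6662, 0.3465, 0.2582, 0.9269, 0.4558, 0.4595; Σh² = 3.1131.
Total variance with 6 standardized items is 6, so the solution explains 3.1131/6 = 0.5189 = 51.88%.

51.9%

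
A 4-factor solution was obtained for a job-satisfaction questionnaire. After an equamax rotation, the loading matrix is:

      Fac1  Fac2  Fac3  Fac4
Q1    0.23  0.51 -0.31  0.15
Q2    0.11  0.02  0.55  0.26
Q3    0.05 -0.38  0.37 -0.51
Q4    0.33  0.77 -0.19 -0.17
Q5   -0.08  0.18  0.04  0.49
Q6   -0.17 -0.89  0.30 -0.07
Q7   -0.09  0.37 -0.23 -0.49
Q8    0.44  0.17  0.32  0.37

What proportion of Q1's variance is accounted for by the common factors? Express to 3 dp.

h² = 0.23² + 0.51² + (-0.31)² + 0.15² = 0.0529 + 0.2601 + 0.0961 + 0.0225 = 0.4316

0.432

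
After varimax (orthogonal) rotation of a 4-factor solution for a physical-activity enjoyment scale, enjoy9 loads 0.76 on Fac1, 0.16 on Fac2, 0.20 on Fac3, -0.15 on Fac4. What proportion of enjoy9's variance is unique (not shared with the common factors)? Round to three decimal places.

h² = 0.76² + 0.16² + 0.20² + (-0.15)² = 0.5776 + 0.0256 + 0.0400 + 0.0225 = 0.6657
Uniqueness u² = 1 − h² = 1 − 0.6657 = 0.3343

0.334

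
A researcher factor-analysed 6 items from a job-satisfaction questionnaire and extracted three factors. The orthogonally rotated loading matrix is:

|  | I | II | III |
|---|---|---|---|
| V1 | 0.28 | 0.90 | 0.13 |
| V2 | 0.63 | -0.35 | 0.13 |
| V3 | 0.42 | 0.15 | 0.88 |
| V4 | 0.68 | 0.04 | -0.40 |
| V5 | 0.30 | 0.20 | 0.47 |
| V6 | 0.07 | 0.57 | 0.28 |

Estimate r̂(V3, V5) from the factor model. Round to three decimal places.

0.570

r̂ = Σ λ_i·λ_j across factors = (0.42)(0.30) + (0.15)(0.20) + (0.88)(0.47)
  = +0.1260 +0.0300 +0.4136 = 0.5696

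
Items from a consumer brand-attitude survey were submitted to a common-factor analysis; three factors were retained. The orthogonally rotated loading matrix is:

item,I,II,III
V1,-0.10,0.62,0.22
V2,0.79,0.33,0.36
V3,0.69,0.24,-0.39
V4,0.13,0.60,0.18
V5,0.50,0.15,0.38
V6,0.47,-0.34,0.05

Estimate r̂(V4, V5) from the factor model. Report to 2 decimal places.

0.22

r̂ = Σ λ_i·λ_j across factors = (0.13)(0.50) + (0.60)(0.15) + (0.18)(0.38)
  = +0.0650 +0.0900 +0.0684 = 0.2234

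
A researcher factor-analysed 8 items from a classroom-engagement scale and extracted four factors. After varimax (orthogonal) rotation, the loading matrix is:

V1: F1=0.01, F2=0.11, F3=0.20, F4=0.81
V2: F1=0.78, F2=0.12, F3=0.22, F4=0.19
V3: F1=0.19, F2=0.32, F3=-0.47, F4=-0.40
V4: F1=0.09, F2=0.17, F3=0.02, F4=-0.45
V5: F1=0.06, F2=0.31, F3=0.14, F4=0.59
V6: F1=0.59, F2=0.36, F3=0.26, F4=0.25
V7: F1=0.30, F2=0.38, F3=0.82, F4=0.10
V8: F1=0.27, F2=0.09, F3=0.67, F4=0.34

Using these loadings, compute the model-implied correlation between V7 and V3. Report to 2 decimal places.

-0.25

r̂ = Σ λ_i·λ_j across factors = (0.30)(0.19) + (0.38)(0.32) + (0.82)(-0.47) + (0.10)(-0.40)
  = +0.0570 +0.1216 -0.3854 -0.0400 = -0.2468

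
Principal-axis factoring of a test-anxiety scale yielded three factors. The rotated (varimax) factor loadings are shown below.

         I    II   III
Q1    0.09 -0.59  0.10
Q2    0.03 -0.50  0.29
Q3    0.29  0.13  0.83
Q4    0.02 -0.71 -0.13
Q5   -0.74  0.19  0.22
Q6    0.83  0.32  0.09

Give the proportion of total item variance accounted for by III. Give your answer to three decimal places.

SS loadings for III = 0.10² + 0.29² + 0.83² + (-0.13)² + 0.22² + 0.09² = 0.8564
Proportion of variance = 0.8564 / 6 = 0.1427.

0.143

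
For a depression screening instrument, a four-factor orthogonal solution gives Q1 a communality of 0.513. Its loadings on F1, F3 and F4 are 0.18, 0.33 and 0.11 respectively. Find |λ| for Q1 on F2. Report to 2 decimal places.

Under orthogonal rotation h² = Σλ², so λ_F2² = h² − (0.1534) = 0.513 − 0.1534 = 0.3596.
|λ| = √0.3596 = 0.5997.

0.60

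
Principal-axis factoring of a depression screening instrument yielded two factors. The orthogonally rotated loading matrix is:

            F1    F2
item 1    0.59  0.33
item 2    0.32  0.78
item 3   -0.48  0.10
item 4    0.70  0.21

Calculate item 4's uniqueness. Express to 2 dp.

0.47

h² = 0.70² + 0.21² = 0.4900 + 0.0441 = 0.5341
Uniqueness u² = 1 − h² = 1 − 0.5341 = 0.4659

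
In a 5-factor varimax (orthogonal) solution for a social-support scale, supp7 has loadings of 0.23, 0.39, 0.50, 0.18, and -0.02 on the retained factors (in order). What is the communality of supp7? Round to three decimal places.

h² = 0.23² + 0.39² + 0.50² + 0.18² + (-0.02)² = 0.0529 + 0.1521 + 0.2500 + 0.0324 + 0.0004 = 0.4878

0.488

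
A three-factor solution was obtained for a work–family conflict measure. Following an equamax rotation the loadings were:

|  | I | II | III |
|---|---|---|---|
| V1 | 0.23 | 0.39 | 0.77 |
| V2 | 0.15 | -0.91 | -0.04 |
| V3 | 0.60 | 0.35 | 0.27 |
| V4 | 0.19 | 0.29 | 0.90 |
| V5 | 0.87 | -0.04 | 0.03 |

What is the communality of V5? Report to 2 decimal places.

0.76

h² = 0.87² + (-0.04)² + 0.03² = 0.7569 + 0.0016 + 0.0009 = 0.7594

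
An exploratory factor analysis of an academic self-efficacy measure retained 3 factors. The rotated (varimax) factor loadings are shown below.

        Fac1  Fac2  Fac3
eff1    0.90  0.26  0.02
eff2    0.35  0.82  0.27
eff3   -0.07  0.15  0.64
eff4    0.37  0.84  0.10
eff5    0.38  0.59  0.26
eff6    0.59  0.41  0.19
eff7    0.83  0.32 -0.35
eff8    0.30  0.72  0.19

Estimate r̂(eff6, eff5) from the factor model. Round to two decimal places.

0.52

r̂ = Σ λ_i·λ_j across factors = (0.59)(0.38) + (0.41)(0.59) + (0.19)(0.26)
  = +0.2242 +0.2419 +0.0494 = 0.5155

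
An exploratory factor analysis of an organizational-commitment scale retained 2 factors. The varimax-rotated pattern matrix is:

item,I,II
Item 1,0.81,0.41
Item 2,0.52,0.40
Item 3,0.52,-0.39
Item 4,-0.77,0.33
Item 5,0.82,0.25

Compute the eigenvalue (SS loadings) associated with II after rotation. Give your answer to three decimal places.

0.652

SS loadings for II = 0.41² + 0.40² + (-0.39)² + 0.33² + 0.25² = 0.1681 + 0.1600 + 0.1521 + 0.1089 + 0.0625 = 0.6516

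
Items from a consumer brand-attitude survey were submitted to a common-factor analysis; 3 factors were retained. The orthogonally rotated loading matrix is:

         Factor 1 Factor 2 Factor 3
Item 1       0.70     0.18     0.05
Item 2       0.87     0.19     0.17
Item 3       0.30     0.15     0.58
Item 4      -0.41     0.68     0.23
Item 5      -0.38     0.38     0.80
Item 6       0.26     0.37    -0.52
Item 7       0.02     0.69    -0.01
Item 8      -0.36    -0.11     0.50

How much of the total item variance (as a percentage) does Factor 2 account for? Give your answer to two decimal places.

16.54%

SS loadings for Factor 2 = 0.18² + 0.19² + 0.15² + 0.68² + 0.38² + 0.37² + 0.69² + (-0.11)² = 1.3229
With 8 standardized items, total variance = 8. Proportion = 1.3229/8 = 0.1654 → 16.54%.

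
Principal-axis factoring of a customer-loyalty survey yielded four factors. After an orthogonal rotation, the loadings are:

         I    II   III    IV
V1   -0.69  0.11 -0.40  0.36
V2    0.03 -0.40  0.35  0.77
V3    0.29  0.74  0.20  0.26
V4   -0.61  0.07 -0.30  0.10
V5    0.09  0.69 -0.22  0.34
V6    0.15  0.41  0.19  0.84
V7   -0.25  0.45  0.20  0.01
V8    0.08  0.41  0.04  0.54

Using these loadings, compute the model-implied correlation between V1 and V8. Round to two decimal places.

0.17

r̂ = Σ λ_i·λ_j across factors = (-0.69)(0.08) + (0.11)(0.41) + (-0.40)(0.04) + (0.36)(0.54)
  = -0.0552 +0.0451 -0.0160 +0.1944 = 0.1683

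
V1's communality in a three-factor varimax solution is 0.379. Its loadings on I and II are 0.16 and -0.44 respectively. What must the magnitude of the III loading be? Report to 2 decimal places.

Under orthogonal rotation h² = Σλ², so λ_III² = h² − (0.2192) = 0.379 − 0.2192 = 0.1598.
|λ| = √0.1598 = 0.3997.

0.40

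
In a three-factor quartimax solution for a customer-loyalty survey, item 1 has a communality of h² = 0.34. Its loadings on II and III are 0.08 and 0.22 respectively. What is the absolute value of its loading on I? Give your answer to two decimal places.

0.53

Under orthogonal rotation h² = Σλ², so λ_I² = h² − (0.0548) = 0.34 − 0.0548 = 0.2852.
|λ| = √0.2852 = 0.5340.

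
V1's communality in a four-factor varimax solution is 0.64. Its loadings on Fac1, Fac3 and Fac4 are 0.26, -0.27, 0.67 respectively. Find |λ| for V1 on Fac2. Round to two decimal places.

Under orthogonal rotation h² = Σλ², so λ_Fac2² = h² − (0.5894) = 0.64 − 0.5894 = 0.0506.
|λ| = √0.0506 = 0.2249.

0.22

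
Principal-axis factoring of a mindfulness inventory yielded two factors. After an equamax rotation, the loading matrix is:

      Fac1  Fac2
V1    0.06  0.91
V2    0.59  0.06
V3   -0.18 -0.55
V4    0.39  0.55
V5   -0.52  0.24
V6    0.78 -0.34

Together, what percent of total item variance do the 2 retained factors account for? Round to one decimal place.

50.4%

SS loadings by factor: 1.4150, 1.6099; total = 3.0249.
Total variance with 6 standardized items is 6, so the solution explains 3.0249/6 = 0.5041 = 50.41%.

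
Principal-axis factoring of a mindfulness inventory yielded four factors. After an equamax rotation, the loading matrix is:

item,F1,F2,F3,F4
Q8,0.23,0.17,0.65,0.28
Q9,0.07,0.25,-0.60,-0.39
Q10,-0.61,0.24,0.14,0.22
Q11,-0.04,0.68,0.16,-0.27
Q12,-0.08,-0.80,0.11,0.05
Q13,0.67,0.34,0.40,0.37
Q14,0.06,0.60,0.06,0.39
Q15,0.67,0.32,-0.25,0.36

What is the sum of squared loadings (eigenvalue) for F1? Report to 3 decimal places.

SS loadings for F1 = 0.23² + 0.07² + (-0.61)² + (-0.04)² + (-0.08)² + 0.67² + 0.06² + 0.67² = 0.0529 + 0.0049 + 0.3721 + 0.0016 + 0.0064 + 0.4489 + 0.0036 + 0.4489 = 1.3393

1.339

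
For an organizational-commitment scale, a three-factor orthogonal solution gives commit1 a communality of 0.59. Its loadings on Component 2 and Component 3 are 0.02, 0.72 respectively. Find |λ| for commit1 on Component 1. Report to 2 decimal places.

Under orthogonal rotation h² = Σλ², so λ_Component 1² = h² − (0.5188) = 0.59 − 0.5188 = 0.0712.
|λ| = √0.0712 = 0.2668.

0.27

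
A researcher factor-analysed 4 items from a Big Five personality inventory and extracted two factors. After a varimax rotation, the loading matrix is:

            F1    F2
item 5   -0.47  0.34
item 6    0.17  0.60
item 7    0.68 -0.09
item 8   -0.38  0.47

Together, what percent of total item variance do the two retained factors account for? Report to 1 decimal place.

39.0%

Communalities: 0.3365, 0.3889, 0.4705, 0.3653; Σh² = 1.5612.
Total variance with 4 standardized items is 4, so the solution explains 1.5612/4 = 0.3903 = 39.03%.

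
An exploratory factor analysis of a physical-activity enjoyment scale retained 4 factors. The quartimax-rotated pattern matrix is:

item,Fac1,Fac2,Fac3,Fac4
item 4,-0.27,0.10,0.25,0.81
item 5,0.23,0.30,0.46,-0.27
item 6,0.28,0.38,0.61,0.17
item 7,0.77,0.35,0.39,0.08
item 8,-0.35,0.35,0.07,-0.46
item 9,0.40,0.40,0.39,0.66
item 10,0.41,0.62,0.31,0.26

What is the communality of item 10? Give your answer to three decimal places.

0.716

h² = 0.41² + 0.62² + 0.31² + 0.26² = 0.1681 + 0.3844 + 0.0961 + 0.0676 = 0.7162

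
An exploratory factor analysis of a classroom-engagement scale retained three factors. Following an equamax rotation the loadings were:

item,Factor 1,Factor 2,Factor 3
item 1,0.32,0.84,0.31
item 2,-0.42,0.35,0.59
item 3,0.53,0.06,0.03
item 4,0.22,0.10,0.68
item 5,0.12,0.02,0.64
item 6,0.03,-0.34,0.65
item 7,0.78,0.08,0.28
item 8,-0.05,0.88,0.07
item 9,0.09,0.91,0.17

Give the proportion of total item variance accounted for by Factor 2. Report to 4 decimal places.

0.2852

SS loadings for Factor 2 = 0.84² + 0.35² + 0.06² + 0.10² + 0.02² + (-0.34)² + 0.08² + 0.88² + 0.91² = 2.5666
Proportion of variance = 2.5666 / 9 = 0.2852.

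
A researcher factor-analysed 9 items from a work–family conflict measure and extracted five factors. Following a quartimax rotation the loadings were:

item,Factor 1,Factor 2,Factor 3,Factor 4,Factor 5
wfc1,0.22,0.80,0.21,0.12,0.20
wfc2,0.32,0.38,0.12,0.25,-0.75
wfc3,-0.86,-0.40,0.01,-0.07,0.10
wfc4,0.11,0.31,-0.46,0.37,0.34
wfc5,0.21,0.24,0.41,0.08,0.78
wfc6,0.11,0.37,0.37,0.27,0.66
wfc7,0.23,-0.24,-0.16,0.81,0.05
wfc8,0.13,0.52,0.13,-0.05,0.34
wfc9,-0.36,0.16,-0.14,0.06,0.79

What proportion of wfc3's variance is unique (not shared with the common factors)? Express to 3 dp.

0.085

h² = (-0.86)² + (-0.40)² + 0.01² + (-0.07)² + 0.10² = 0.7396 + 0.1600 + 0.0001 + 0.0049 + 0.0100 = 0.9146
Uniqueness u² = 1 − h² = 1 − 0.9146 = 0.0854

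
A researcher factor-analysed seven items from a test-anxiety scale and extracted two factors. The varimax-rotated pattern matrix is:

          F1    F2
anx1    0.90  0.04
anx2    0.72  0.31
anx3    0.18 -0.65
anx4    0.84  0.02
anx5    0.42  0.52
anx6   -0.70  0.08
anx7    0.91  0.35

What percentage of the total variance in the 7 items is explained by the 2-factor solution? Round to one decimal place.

64.0%

Communalities: 0.8116, 0.6145, 0.4549, 0.7060, 0.4468, 0.4964, 0.9506; Σh² = 4.4808.
Total variance with 7 standardized items is 7, so the solution explains 4.4808/7 = 0.6401 = 64.01%.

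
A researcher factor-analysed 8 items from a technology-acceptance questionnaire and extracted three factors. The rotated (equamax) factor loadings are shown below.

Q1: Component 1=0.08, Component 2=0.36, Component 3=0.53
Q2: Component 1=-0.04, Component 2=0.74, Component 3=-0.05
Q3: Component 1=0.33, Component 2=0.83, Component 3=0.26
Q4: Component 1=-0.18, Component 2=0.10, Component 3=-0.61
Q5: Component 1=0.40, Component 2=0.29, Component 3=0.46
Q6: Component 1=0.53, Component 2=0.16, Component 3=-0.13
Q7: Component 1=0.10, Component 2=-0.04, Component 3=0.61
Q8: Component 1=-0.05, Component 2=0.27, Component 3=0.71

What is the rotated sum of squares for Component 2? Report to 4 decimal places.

1.5603

SS loadings for Component 2 = 0.36² + 0.74² + 0.83² + 0.10² + 0.29² + 0.16² + (-0.04)² + 0.27² = 0.1296 + 0.5476 + 0.6889 + 0.0100 + 0.0841 + 0.0256 + 0.0016 + 0.0729 = 1.5603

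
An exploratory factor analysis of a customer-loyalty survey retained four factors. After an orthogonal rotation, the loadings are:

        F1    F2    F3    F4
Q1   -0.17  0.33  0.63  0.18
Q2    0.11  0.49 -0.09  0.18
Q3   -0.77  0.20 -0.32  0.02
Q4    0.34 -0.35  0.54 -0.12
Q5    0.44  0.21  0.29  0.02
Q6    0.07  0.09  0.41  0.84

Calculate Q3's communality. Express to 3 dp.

h² = (-0.77)² + 0.20² + (-0.32)² + 0.02² = 0.5929 + 0.0400 + 0.1024 + 0.0004 = 0.7357

0.736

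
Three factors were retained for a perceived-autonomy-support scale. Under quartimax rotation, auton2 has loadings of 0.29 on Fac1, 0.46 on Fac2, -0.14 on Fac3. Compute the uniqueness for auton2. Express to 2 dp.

0.68

h² = 0.29² + 0.46² + (-0.14)² = 0.0841 + 0.2116 + 0.0196 = 0.3153
Uniqueness u² = 1 − h² = 1 − 0.3153 = 0.6847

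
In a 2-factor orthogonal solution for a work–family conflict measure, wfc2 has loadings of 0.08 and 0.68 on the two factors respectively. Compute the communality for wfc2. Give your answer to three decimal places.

0.469

h² = 0.08² + 0.68² = 0.0064 + 0.4624 = 0.4688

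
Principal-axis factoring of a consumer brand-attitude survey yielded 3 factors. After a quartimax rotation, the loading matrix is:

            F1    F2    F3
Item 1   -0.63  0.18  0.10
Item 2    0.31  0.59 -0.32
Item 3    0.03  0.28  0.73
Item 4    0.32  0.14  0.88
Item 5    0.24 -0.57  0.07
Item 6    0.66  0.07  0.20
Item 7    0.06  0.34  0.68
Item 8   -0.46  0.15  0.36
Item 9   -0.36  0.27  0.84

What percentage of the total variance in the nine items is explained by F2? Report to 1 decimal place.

11.3%

SS loadings for F2 = 0.18² + 0.59² + 0.28² + 0.14² + (-0.57)² + 0.07² + 0.34² + 0.15² + 0.27² = 1.0193
With 9 standardized items, total variance = 9. Proportion = 1.0193/9 = 0.1133 → 11.33%.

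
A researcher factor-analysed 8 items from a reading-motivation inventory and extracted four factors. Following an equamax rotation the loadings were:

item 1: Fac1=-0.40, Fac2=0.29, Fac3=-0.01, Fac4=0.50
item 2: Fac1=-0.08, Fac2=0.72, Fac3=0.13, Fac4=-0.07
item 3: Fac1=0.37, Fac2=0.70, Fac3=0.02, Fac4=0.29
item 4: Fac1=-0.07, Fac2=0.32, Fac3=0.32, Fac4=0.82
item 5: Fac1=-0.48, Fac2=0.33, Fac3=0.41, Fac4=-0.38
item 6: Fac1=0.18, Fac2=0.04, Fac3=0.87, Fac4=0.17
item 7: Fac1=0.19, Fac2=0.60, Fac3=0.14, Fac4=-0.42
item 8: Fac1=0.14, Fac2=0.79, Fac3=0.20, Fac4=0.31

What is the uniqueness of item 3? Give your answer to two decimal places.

0.29

h² = 0.37² + 0.70² + 0.02² + 0.29² = 0.1369 + 0.4900 + 0.0004 + 0.0841 = 0.7114
Uniqueness u² = 1 − h² = 1 − 0.7114 = 0.2886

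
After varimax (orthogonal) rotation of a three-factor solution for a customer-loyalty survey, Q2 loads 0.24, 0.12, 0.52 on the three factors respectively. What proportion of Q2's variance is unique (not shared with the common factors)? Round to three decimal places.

0.658

h² = 0.24² + 0.12² + 0.52² = 0.0576 + 0.0144 + 0.2704 = 0.3424
Uniqueness u² = 1 − h² = 1 − 0.3424 = 0.6576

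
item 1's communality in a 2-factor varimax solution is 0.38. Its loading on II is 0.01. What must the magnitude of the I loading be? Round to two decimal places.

Under orthogonal rotation h² = Σλ², so λ_I² = h² − (0.0001) = 0.38 − 0.0001 = 0.3799.
|λ| = √0.3799 = 0.6164.

0.62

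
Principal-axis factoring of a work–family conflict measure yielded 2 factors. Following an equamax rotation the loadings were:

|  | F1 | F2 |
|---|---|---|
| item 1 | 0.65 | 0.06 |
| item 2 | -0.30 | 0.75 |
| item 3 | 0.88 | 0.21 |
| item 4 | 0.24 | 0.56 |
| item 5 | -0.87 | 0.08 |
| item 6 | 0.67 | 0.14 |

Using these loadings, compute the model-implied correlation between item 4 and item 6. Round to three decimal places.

0.239

r̂ = Σ λ_i·λ_j across factors = (0.24)(0.67) + (0.56)(0.14)
  = +0.1608 +0.0784 = 0.2392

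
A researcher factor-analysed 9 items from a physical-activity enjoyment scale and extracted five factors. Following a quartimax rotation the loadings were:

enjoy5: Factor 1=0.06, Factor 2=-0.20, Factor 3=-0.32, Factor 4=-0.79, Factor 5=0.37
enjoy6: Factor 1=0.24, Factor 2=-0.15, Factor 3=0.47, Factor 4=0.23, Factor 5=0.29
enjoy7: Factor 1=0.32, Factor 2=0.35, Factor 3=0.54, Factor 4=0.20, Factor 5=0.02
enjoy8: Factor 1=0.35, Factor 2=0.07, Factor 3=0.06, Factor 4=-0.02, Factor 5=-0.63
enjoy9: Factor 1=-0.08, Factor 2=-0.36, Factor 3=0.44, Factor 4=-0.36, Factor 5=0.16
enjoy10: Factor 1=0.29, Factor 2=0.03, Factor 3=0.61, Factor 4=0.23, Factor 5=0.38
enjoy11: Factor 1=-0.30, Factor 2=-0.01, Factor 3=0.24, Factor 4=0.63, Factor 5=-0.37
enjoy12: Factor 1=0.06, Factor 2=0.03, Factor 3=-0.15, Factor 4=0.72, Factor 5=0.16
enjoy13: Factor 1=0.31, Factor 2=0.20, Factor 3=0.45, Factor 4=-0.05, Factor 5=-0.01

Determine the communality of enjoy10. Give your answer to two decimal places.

h² = 0.29² + 0.03² + 0.61² + 0.23² + 0.38² = 0.0841 + 0.0009 + 0.3721 + 0.0529 + 0.1444 = 0.6544

0.65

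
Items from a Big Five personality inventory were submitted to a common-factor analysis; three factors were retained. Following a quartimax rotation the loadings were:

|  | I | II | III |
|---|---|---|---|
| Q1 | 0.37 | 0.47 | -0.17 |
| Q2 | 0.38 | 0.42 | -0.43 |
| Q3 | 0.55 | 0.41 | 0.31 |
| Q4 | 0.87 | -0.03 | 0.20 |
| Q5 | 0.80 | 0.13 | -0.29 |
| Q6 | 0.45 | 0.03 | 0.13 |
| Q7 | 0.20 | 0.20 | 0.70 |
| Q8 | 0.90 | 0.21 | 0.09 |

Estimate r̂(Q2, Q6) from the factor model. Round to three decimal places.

0.128

r̂ = Σ λ_i·λ_j across factors = (0.38)(0.45) + (0.42)(0.03) + (-0.43)(0.13)
  = +0.1710 +0.0126 -0.0559 = 0.1277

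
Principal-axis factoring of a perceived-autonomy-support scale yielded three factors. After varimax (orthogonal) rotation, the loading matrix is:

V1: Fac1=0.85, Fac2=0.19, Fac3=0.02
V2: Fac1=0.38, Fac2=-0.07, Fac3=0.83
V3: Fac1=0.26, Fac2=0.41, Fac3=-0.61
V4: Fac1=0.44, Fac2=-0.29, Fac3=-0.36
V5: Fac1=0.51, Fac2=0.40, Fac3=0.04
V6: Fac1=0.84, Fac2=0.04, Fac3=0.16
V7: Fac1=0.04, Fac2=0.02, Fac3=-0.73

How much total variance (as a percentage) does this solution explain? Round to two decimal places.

61.45%

SS loadings by factor: 2.0954, 0.4552, 1.7511; total = 4.3017.
Total variance with 7 standardized items is 7, so the solution explains 4.3017/7 = 0.6145 = 61.45%.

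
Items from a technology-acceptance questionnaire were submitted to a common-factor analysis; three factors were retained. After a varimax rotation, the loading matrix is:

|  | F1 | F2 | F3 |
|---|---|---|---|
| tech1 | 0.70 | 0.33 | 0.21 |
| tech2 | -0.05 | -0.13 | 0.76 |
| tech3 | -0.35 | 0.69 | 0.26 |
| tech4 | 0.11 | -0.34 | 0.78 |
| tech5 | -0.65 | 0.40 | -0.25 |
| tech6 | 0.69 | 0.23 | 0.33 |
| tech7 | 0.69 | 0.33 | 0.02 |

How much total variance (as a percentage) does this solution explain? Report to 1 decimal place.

SS loadings by factor: 2.0018, 1.0393, 1.4695; total = 4.5106.
Total variance with 7 standardized items is 7, so the solution explains 4.5106/7 = 0.6444 = 64.44%.

64.4%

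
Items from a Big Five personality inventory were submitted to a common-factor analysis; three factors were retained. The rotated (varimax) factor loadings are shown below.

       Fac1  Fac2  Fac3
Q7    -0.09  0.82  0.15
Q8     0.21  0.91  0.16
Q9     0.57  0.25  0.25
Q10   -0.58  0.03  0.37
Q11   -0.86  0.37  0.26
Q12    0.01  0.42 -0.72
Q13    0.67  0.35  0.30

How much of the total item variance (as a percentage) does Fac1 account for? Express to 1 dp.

SS loadings for Fac1 = (-0.09)² + 0.21² + 0.57² + (-0.58)² + (-0.86)² + 0.01² + 0.67² = 1.9021
With 7 standardized items, total variance = 7. Proportion = 1.9021/7 = 0.2717 → 27.17%.

27.2%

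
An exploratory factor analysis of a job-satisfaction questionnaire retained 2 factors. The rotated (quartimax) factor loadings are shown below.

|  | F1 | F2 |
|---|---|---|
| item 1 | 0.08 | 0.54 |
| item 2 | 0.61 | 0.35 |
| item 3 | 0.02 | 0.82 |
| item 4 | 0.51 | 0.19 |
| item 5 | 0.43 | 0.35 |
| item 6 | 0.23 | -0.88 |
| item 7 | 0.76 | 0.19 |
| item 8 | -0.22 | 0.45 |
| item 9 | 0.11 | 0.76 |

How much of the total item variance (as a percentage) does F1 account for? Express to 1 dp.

SS loadings for F1 = 0.08² + 0.61² + 0.02² + 0.51² + 0.43² + 0.23² + 0.76² + (-0.22)² + 0.11² = 1.5149
With 9 standardized items, total variance = 9. Proportion = 1.5149/9 = 0.1683 → 16.83%.

16.8%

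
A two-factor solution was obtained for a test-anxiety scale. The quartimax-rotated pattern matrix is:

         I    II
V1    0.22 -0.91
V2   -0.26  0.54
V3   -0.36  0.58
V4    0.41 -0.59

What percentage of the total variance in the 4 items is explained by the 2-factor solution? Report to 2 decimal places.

55.45%

Communalities: 0.8765, 0.3592, 0.4660, 0.5162; Σh² = 2.2179.
Total variance with 4 standardized items is 4, so the solution explains 2.2179/4 = 0.5545 = 55.45%.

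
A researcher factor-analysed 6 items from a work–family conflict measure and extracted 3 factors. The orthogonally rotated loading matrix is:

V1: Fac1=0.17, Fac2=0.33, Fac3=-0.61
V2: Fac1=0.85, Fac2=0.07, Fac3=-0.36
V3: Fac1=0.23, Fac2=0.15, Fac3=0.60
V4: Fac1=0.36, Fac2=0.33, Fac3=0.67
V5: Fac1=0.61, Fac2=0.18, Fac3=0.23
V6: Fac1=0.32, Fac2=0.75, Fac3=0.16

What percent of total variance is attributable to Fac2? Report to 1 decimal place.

SS loadings for Fac2 = 0.33² + 0.07² + 0.15² + 0.33² + 0.18² + 0.75² = 0.8401
With 6 standardized items, total variance = 6. Proportion = 0.8401/6 = 0.1400 → 14.00%.

14.0%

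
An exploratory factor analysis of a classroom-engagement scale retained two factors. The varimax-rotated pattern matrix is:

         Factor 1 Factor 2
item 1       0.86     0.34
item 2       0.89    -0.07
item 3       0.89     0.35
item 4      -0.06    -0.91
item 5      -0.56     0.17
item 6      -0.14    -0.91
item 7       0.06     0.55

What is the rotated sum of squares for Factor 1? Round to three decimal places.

SS loadings for Factor 1 = 0.86² + 0.89² + 0.89² + (-0.06)² + (-0.56)² + (-0.14)² + 0.06² = 0.7396 + 0.7921 + 0.7921 + 0.0036 + 0.3136 + 0.0196 + 0.0036 = 2.6642

2.664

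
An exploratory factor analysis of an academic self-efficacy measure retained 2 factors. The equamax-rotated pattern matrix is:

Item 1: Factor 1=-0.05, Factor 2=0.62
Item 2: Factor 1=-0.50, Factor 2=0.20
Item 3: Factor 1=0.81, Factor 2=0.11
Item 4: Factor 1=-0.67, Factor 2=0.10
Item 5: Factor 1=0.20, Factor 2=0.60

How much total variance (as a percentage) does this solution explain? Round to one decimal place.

44.1%

Communalities: 0.3869, 0.2900, 0.6682, 0.4589, 0.4000; Σh² = 2.2040.
Total variance with 5 standardized items is 5, so the solution explains 2.2040/5 = 0.4408 = 44.08%.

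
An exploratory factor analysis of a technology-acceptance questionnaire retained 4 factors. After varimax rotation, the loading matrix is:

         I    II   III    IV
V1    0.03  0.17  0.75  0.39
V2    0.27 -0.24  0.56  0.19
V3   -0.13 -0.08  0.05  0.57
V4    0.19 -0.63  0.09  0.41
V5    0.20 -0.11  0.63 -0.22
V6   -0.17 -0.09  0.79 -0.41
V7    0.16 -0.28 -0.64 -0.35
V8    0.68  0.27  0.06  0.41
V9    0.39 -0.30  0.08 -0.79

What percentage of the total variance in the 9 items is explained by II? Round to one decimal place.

SS loadings for II = 0.17² + (-0.24)² + (-0.08)² + (-0.63)² + (-0.11)² + (-0.09)² + (-0.28)² + 0.27² + (-0.30)² = 0.7513
With 9 standardized items, total variance = 9. Proportion = 0.7513/9 = 0.0835 → 8.35%.

8.3%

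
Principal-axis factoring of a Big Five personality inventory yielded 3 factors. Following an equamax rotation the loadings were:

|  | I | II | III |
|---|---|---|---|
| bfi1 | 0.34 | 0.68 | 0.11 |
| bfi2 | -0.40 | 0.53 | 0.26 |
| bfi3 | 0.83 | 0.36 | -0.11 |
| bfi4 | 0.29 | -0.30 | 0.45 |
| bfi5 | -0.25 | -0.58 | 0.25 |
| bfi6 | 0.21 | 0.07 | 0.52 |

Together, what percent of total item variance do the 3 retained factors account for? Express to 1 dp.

51.4%

Communalities: 0.5901, 0.5085, 0.8306, 0.3766, 0.4614, 0.3194; Σh² = 3.0866.
Total variance with 6 standardized items is 6, so the solution explains 3.0866/6 = 0.5144 = 51.44%.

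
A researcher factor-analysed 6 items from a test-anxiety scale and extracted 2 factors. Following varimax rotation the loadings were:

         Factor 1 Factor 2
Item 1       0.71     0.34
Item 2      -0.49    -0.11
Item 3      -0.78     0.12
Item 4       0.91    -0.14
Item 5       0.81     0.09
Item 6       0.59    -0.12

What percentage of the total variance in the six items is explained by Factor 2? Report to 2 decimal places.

SS loadings for Factor 2 = 0.34² + (-0.11)² + 0.12² + (-0.14)² + 0.09² + (-0.12)² = 0.1842
With 6 standardized items, total variance = 6. Proportion = 0.1842/6 = 0.0307 → 3.07%.

3.07%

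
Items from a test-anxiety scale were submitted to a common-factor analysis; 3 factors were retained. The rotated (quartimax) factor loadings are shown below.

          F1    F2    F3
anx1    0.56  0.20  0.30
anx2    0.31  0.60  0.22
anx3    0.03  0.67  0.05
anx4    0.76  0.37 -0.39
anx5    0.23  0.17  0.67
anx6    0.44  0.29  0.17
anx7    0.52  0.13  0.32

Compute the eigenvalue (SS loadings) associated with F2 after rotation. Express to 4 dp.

1.1157

SS loadings for F2 = 0.20² + 0.60² + 0.67² + 0.37² + 0.17² + 0.29² + 0.13² = 0.0400 + 0.3600 + 0.4489 + 0.1369 + 0.0289 + 0.0841 + 0.0169 = 1.1157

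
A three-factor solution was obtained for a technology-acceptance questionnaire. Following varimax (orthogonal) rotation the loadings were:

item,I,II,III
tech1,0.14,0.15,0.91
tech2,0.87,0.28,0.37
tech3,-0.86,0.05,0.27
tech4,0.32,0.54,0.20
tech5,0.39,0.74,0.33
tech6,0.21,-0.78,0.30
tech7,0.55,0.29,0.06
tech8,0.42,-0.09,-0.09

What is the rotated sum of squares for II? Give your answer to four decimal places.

1.6432

SS loadings for II = 0.15² + 0.28² + 0.05² + 0.54² + 0.74² + (-0.78)² + 0.29² + (-0.09)² = 0.0225 + 0.0784 + 0.0025 + 0.2916 + 0.5476 + 0.6084 + 0.0841 + 0.0081 = 1.6432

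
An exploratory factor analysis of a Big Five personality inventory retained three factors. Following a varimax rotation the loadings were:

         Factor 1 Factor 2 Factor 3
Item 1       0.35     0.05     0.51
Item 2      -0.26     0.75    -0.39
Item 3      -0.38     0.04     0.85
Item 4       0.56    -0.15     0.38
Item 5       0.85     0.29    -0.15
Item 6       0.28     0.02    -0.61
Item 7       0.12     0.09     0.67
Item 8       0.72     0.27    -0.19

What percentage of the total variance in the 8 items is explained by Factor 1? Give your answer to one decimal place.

24.8%

SS loadings for Factor 1 = 0.35² + (-0.26)² + (-0.38)² + 0.56² + 0.85² + 0.28² + 0.12² + 0.72² = 1.9818
With 8 standardized items, total variance = 8. Proportion = 1.9818/8 = 0.2477 → 24.77%.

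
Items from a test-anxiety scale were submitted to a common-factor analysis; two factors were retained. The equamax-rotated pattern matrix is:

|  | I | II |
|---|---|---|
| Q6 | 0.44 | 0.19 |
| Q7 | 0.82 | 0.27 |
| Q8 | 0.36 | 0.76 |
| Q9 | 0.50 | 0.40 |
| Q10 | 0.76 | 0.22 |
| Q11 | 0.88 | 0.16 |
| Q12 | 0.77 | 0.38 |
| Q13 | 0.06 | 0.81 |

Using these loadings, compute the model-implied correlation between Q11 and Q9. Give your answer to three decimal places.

r̂ = Σ λ_i·λ_j across factors = (0.88)(0.50) + (0.16)(0.40)
  = +0.4400 +0.0640 = 0.5040

0.504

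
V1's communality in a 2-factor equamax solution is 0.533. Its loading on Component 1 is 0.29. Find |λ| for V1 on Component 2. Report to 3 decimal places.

0.670

Under orthogonal rotation h² = Σλ², so λ_Component 2² = h² − (0.0841) = 0.533 − 0.0841 = 0.4489.
|λ| = √0.4489 = 0.6700.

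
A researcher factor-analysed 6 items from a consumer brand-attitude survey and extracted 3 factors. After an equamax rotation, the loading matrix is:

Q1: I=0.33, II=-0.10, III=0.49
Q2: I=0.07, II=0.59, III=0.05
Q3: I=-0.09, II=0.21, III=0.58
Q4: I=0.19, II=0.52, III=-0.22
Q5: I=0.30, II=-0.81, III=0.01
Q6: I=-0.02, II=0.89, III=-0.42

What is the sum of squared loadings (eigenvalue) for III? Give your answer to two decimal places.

SS loadings for III = 0.49² + 0.05² + 0.58² + (-0.22)² + 0.01² + (-0.42)² = 0.2401 + 0.0025 + 0.3364 + 0.0484 + 0.0001 + 0.1764 = 0.8039

0.80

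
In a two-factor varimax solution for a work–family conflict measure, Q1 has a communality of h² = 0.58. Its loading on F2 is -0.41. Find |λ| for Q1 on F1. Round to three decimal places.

Under orthogonal rotation h² = Σλ², so λ_F1² = h² − (0.1681) = 0.58 − 0.1681 = 0.4119.
|λ| = √0.4119 = 0.6418.

0.642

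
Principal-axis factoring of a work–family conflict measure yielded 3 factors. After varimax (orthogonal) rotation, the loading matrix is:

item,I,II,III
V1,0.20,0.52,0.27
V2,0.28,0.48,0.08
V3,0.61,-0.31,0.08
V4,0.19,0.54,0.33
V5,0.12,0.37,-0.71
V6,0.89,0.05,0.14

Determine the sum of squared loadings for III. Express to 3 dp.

SS loadings for III = 0.27² + 0.08² + 0.08² + 0.33² + (-0.71)² + 0.14² = 0.0729 + 0.0064 + 0.0064 + 0.1089 + 0.5041 + 0.0196 = 0.7183

0.718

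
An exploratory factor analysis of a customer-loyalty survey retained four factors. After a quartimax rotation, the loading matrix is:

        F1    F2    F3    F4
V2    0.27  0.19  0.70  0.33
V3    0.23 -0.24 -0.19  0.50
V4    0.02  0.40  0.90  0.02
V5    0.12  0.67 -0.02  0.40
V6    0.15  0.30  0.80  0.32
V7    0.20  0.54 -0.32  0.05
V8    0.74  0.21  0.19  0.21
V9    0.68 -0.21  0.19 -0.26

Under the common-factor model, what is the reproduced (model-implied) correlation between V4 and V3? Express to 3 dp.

-0.252

r̂ = Σ λ_i·λ_j across factors = (0.02)(0.23) + (0.40)(-0.24) + (0.90)(-0.19) + (0.02)(0.50)
  = +0.0046 -0.0960 -0.1710 +0.0100 = -0.2524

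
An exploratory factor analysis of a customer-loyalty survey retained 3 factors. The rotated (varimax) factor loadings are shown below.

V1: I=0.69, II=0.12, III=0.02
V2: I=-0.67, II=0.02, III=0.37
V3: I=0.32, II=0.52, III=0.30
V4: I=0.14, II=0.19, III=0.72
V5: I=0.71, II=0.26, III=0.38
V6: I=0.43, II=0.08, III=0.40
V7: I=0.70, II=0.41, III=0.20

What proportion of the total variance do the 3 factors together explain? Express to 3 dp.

SS loadings by factor: 2.2260, 0.5634, 1.0901; total = 3.8795.
Total variance with 7 standardized items is 7, so the solution explains 3.8795/7 = 0.5542.

0.554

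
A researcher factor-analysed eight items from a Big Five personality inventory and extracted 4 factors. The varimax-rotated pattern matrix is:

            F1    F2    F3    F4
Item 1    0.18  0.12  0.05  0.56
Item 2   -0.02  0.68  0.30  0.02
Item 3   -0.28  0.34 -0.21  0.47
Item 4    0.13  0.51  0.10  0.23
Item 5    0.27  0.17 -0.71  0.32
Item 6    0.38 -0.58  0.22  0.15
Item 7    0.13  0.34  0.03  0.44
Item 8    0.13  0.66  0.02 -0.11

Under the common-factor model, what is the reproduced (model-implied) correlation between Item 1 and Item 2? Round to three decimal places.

r̂ = Σ λ_i·λ_j across factors = (0.18)(-0.02) + (0.12)(0.68) + (0.05)(0.30) + (0.56)(0.02)
  = -0.0036 +0.0816 +0.0150 +0.0112 = 0.1042

0.104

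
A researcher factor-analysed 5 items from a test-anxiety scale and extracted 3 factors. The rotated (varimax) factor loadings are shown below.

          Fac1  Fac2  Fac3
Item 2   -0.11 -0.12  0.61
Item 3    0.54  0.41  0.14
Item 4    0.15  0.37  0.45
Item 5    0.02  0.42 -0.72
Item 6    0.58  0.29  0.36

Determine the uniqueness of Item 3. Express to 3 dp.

h² = 0.54² + 0.41² + 0.14² = 0.2916 + 0.1681 + 0.0196 = 0.4793
Uniqueness u² = 1 − h² = 1 − 0.4793 = 0.5207

0.521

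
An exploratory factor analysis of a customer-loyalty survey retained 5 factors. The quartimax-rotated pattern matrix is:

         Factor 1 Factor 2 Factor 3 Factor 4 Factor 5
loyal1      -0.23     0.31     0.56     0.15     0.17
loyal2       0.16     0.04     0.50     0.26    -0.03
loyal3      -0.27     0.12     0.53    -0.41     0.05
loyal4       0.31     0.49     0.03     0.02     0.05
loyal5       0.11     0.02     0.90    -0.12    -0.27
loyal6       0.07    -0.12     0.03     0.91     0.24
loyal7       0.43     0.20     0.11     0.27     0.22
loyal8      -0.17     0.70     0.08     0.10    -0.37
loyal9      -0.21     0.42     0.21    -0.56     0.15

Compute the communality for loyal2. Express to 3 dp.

h² = 0.16² + 0.04² + 0.50² + 0.26² + (-0.03)² = 0.0256 + 0.0016 + 0.2500 + 0.0676 + 0.0009 = 0.3457

0.346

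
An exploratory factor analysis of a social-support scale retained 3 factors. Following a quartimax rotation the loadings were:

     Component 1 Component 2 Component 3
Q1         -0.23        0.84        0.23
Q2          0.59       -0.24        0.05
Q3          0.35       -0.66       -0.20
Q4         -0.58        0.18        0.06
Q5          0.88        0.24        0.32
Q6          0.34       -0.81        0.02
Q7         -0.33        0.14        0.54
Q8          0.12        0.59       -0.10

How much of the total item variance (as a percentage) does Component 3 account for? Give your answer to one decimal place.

6.3%

SS loadings for Component 3 = 0.23² + 0.05² + (-0.20)² + 0.06² + 0.32² + 0.02² + 0.54² + (-0.10)² = 0.5034
With 8 standardized items, total variance = 8. Proportion = 0.5034/8 = 0.0629 → 6.29%.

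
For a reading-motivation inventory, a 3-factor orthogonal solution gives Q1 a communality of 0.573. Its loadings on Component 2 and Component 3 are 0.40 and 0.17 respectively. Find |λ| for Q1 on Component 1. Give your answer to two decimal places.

Under orthogonal rotation h² = Σλ², so λ_Component 1² = h² − (0.1889) = 0.573 − 0.1889 = 0.3841.
|λ| = √0.3841 = 0.6198.

0.62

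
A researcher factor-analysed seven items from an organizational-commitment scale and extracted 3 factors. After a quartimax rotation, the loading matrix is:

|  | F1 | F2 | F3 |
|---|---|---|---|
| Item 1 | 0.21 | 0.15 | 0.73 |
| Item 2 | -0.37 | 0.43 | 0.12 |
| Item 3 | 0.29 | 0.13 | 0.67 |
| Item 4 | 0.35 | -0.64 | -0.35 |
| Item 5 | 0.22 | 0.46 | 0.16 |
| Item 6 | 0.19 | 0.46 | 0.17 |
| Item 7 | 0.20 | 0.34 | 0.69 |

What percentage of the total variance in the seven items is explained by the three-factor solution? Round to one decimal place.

47.6%

Communalities: 0.5995, 0.3362, 0.5499, 0.6546, 0.2856, 0.2766, 0.6317; Σh² = 3.3341.
Total variance with 7 standardized items is 7, so the solution explains 3.3341/7 = 0.4763 = 47.63%.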